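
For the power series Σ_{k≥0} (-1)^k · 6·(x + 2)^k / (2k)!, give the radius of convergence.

R = ∞

The ratio of consecutive coefficients is 6/6 · 1/[(2k+1)·(2k+2)] → 0.
The limit is 0, so the series converges for all x; R = ∞.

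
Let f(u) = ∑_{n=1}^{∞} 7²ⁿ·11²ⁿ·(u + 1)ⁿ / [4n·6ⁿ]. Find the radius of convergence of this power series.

R = 6/5929

By the ratio test, |a_{n+1}/a_n| = [4n/4(n+1)] · 49·121/6 → 5929/6.
The series converges when 5929/6 · |u + 1| < 1, giving R = 6/5929.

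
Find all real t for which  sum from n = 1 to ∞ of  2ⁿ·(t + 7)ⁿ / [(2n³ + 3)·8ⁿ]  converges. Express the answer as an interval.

Apply the ratio test: |a_{n+1}| / |a_n| = [(2n³ + 3)/(2(n+1)³ + 3)] · 2/8, which tends to 1/4 as n → ∞.
Thus R = 1/(1/4) = 4.
Check t = -3: absolute convergence follows by limit comparison with Σ 1/n³.
Check t = -11: the terms are on the order of 1/n³, so the series converges absolutely by comparison with the p-series (p = 3 > 1).

[-11, -3]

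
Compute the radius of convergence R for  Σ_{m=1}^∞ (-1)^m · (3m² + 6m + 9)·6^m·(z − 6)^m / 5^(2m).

R = 25/6

Ratio test: |a_{m+1}/a_m| = [(3(m+1)² + 6(m+1) + 9)/(3m² + 6m + 9)] · 6/25 → 6/25 as m → ∞.
Convergence for |z − 6| · 6/25 < 1, i.e. |z − 6| < 25/6. So R = 25/6.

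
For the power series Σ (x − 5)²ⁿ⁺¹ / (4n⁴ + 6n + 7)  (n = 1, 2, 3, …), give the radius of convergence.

R = 1

The ratio of consecutive coefficients is (4n⁴ + 6n + 7)/(4(n+1)⁴ + 6(n+1) + 7) → 1.
Since the exponent of (x − 5) increases by 2 each term, convergence requires |x − 5|² < 1, hence R = 1.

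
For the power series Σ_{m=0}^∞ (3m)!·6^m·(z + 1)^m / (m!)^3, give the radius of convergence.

R = 1/162

The ratio of consecutive coefficients is (3m+1)·(3m+2)·(3m+3)/(m+1)³ · 6 → 162.
The series converges when 162 · |z + 1| < 1, giving R = 1/162.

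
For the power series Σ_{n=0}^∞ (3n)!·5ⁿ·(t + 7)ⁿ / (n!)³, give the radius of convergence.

R = 1/135

The ratio of consecutive coefficients is (3n+1)·(3n+2)·(3n+3)/(n+1)³ · 5 → 135.
Thus R = 1/(135) = 1/135.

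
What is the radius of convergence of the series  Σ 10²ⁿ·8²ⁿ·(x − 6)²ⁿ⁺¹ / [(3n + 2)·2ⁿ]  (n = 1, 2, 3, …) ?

By the ratio test, |a_{n+1}/a_n| = [(3n + 2)/(3(n+1) + 2)] · 100·64/2 → 3200.
Writing y = (x − 6)², the series in y has radius 1/3200, so |x − 6| < √(1/3200) and R = √2/80.

R = √2/80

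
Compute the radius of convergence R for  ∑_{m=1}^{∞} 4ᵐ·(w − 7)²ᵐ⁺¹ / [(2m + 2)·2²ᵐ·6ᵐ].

R = √6

By the ratio test, |a_{m+1}/a_m| = [(2m + 2)/(2(m+1) + 2)] · 4/(4·6) → 1/6.
Writing y = (w − 7)², the series in y has radius 6, so |w − 7| < √(6) and R = √6.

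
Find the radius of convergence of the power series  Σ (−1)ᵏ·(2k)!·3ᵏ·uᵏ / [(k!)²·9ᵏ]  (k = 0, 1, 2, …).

R = 3/4

By the ratio test, |a_{k+1}/a_k| = (2k+1)·(2k+2)/(k+1)² · 3/9 → 4/3.
Hence the series converges for |u| < 1/(4/3) = 3/4, so the radius of convergence is 3/4.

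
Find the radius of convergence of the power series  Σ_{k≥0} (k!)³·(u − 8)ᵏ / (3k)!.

R = 27

The ratio of consecutive coefficients is (k+1)³/[(3k+1)·(3k+2)·(3k+3)] → 1/27.
The series converges when 1/27 · |u − 8| < 1, giving R = 27.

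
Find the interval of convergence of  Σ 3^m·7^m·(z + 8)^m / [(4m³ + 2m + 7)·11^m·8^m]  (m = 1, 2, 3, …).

Ratio test: |a_{m+1}/a_m| = [(4m³ + 2m + 7)/(4(m+1)³ + 2(m+1) + 7)] · 3·7/(11·8) → 21/88 as m → ∞.
Thus R = 1/(21/88) = 88/21.
When z = -80/21, the series is dominated by a constant times Σ 1/m³, which converges (p = 3 > 1).
Check z = -256/21: the terms are on the order of 1/m³, so the series converges absolutely by comparison with the p-series (p = 3 > 1).

[-256/21, -80/21]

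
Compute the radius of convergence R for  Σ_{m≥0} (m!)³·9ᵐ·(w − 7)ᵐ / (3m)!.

R = 3

By the ratio test, |a_{m+1}/a_m| = (m+1)³/[(3m+1)·(3m+2)·(3m+3)] · 9 → 1/3.
Convergence for |w − 7| · 1/3 < 1, i.e. |w − 7| < 3. So R = 3.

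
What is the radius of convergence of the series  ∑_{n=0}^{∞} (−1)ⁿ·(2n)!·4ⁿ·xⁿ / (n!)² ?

Ratio test: |a_{n+1}/a_n| = (2n+1)·(2n+2)/(n+1)² · 4 → 16 as n → ∞.
Hence the series converges for |x| < 1/(16) = 1/16, so the radius of convergence is 1/16.

R = 1/16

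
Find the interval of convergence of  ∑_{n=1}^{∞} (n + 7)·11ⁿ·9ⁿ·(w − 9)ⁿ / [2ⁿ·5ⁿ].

By the ratio test, |a_{n+1}/a_n| = [((n+1) + 7)/(n + 7)] · 11·9/(2·5) → 99/10.
Thus R = 1/(99/10) = 10/99.
Check w = 901/99: the n-th term does not approach 0; divergence by the term test.
Endpoint w = 881/99: the n-th term does not approach 0; divergence by the term test.

(881/99, 901/99)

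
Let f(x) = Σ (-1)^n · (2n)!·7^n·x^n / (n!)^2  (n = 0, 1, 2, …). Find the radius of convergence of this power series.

By the ratio test, |a_{n+1}/a_n| = (2n+1)·(2n+2)/(n+1)² · 7 → 28.
The series converges when 28 · |x| < 1, giving R = 1/28.

R = 1/28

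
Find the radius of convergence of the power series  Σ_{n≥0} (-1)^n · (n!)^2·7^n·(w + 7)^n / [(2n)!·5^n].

By the ratio test, |a_{n+1}/a_n| = (n+1)²/[(2n+1)·(2n+2)] · 7/5 → 7/20.
Hence the series converges for |w + 7| < 1/(7/20) = 20/7, so the radius of convergence is 20/7.

R = 20/7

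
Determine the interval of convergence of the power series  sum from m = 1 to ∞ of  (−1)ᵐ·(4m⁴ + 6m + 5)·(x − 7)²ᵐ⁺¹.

By the ratio test, |a_{m+1}/a_m| = (4(m+1)⁴ + 6(m+1) + 5)/(4m⁴ + 6m + 5) → 1.
Successive powers of (x − 7) differ by 2, so the series converges when |x − 7|² · 1 < 1, i.e. |x − 7| < √(1) = 1. So R = 1.
When x = 8, the terms do not tend to 0, so the series diverges.
Check x = 6: the terms have absolute value of order m⁴, which does not tend to 0, so the series diverges by the divergence test.

(6, 8)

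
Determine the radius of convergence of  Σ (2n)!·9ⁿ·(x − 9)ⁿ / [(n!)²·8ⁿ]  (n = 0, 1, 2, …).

R = 2/9

The ratio of consecutive coefficients is (2n+1)·(2n+2)/(n+1)² · 9/8 → 9/2.
Thus R = 1/(9/2) = 2/9.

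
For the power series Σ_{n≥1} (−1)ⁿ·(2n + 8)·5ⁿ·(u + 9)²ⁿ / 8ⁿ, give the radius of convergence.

By the ratio test, |a_{n+1}/a_n| = [(2(n+1) + 8)/(2n + 8)] · 5/8 → 5/8.
Since the exponent of (u + 9) increases by 2 each term, convergence requires |u + 9|² < 8/5, hence R = 2√10/5.

R = 2√10/5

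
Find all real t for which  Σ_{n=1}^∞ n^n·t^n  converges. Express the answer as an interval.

Root test: |a_n|^(1/n) = n → ∞.
Since the n-th root of |a_n| is unbounded, the series converges only at t = 0; R = 0.

{0}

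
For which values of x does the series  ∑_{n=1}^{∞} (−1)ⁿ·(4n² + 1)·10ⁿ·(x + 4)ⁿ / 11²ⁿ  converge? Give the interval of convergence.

(-161/10, 81/10)

The ratio of consecutive coefficients is [(4(n+1)² + 1)/(4n² + 1)] · 10/121 → 10/121.
Hence the series converges for |x + 4| < 1/(10/121) = 121/10, so the radius of convergence is 121/10.
Endpoint x = 81/10: the terms have absolute value of order n², which does not tend to 0, so the series diverges by the divergence test.
At x = -161/10: the n-th term does not approach 0; divergence by the term test.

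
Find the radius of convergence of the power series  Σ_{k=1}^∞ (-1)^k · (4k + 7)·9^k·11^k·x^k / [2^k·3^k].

R = 2/33

Apply the ratio test: |a_{k+1}| / |a_k| = [(4(k+1) + 7)/(4k + 7)] · 9·11/(2·3), which tends to 33/2 as k → ∞.
The series converges when 33/2 · |x| < 1, giving R = 2/33.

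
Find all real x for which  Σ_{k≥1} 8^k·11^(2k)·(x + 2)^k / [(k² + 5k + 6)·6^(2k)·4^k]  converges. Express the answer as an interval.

The ratio of consecutive coefficients is [(k² + 5k + 6)/((k+1)² + 5(k+1) + 6)] · 8·121/(36·4) → 121/18.
Hence the series converges for |x + 2| < 1/(121/18) = 18/121, so the radius of convergence is 18/121.
Endpoint x = -224/121: absolute convergence follows by limit comparison with Σ 1/k².
When x = -260/121, absolute convergence follows by limit comparison with Σ 1/k².

[-260/121, -224/121]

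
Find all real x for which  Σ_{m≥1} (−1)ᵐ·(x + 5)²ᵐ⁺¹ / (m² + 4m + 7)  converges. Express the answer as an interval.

[-6, -4]

Apply the ratio test: |a_{m+1}| / |a_m| = (m² + 4m + 7)/((m+1)² + 4(m+1) + 7), which tends to 1 as m → ∞.
Since the exponent of (x + 5) increases by 2 each term, convergence requires |x + 5|² < 1, hence R = 1.
At x = -4: the series is dominated by a constant times Σ 1/m², which converges (p = 2 > 1).
Check x = -6: the terms are on the order of 1/m², so the series converges absolutely by comparison with the p-series (p = 2 > 1).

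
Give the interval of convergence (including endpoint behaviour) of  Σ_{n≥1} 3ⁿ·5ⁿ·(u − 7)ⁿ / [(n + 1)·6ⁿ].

[33/5, 37/5)

Apply the ratio test: |a_{n+1}| / |a_n| = [(n + 1)/((n+1) + 1)] · 3·5/6, which tends to 5/2 as n → ∞.
Convergence for |u − 7| · 5/2 < 1, i.e. |u − 7| < 2/5. So R = 2/5.
Endpoint u = 37/5: comparison with the harmonic series Σ 1/n shows the series diverges.
Endpoint u = 33/5: convergence follows from the alternating series test (terms decrease monotonically to 0).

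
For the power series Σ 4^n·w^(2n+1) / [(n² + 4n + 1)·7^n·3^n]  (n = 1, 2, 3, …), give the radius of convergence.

Apply the ratio test: |a_{n+1}| / |a_n| = [(n² + 4n + 1)/((n+1)² + 4(n+1) + 1)] · 4/(7·3), which tends to 4/21 as n → ∞.
Successive powers of w differ by 2, so the series converges when |w|² · 4/21 < 1, i.e. |w| < √(21/4). So R = √21/2.

R = √21/2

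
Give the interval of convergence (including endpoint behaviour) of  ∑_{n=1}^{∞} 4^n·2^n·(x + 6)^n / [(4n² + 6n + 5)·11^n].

[-59/8, -37/8]

The ratio of consecutive coefficients is [(4n² + 6n + 5)/(4(n+1)² + 6(n+1) + 5)] · 4·2/11 → 8/11.
The series converges when 8/11 · |x + 6| < 1, giving R = 11/8.
When x = -37/8, the series is dominated by a constant times Σ 1/n², which converges (p = 2 > 1).
Check x = -59/8: absolute convergence follows by limit comparison with Σ 1/n².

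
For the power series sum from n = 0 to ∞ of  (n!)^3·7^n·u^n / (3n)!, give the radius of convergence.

Ratio test: |a_{n+1}/a_n| = (n+1)³/[(3n+1)·(3n+2)·(3n+3)] · 7 → 7/27 as n → ∞.
Hence the series converges for |u| < 1/(7/27) = 27/7, so the radius of convergence is 27/7.

R = 27/7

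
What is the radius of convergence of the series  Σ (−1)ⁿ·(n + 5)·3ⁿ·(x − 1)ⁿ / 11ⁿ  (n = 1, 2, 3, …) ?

R = 11/3

Apply the ratio test: |a_{n+1}| / |a_n| = [((n+1) + 5)/(n + 5)] · 3/11, which tends to 3/11 as n → ∞.
Hence the series converges for |x − 1| < 1/(3/11) = 11/3, so the radius of convergence is 11/3.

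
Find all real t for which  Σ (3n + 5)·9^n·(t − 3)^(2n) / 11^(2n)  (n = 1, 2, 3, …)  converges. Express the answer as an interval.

(-2/3, 20/3)

The ratio of consecutive coefficients is [(3(n+1) + 5)/(3n + 5)] · 9/121 → 9/121.
Successive powers of (t − 3) differ by 2, so the series converges when |t − 3|² · 9/121 < 1, i.e. |t − 3| < √(121/9) = 11/3. So R = 11/3.
At t = 20/3: the terms do not tend to 0, so the series diverges.
Endpoint t = -2/3: the terms do not tend to 0, so the series diverges.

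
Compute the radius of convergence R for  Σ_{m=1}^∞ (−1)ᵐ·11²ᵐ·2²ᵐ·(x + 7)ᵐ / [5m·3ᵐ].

Apply the ratio test: |a_{m+1}| / |a_m| = [5m/5(m+1)] · 121·4/3, which tends to 484/3 as m → ∞.
Hence the series converges for |x + 7| < 1/(484/3) = 3/484, so the radius of convergence is 3/484.

R = 3/484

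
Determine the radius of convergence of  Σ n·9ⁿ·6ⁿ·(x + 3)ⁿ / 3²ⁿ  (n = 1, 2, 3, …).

R = 1/6

Apply the ratio test: |a_{n+1}| / |a_n| = [(n+1)/n] · 9·6/9, which tends to 6 as n → ∞.
Convergence for |x + 3| · 6 < 1, i.e. |x + 3| < 1/6. So R = 1/6.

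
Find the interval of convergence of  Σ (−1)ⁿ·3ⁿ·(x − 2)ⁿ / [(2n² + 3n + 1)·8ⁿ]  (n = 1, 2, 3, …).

By the ratio test, |a_{n+1}/a_n| = [(2n² + 3n + 1)/(2(n+1)² + 3(n+1) + 1)] · 3/8 → 3/8.
Hence the series converges for |x − 2| < 1/(3/8) = 8/3, so the radius of convergence is 8/3.
At x = 14/3: the terms are on the order of 1/n², so the series converges absolutely by comparison with the p-series (p = 2 > 1).
Check x = -2/3: absolute convergence follows by limit comparison with Σ 1/n².

[-2/3, 14/3]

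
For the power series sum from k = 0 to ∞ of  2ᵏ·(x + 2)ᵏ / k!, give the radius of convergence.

Apply the ratio test: |a_{k+1}| / |a_k| = 2 · 1/(k+1), which tends to 0 as k → ∞.
The limit is 0, so the series converges for all x; R = ∞.

R = ∞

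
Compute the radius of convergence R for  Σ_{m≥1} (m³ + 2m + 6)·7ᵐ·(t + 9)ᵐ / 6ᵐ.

R = 6/7

Ratio test: |a_{m+1}/a_m| = [((m+1)³ + 2(m+1) + 6)/(m³ + 2m + 6)] · 7/6 → 7/6 as m → ∞.
Hence the series converges for |t + 9| < 1/(7/6) = 6/7, so the radius of convergence is 6/7.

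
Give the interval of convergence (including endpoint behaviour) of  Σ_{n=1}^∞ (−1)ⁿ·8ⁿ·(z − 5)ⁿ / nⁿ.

By the Cauchy root test, |a_n|^(1/n) = 8/n → 0.
Since the n-th root of |a_n| tends to 0, the series converges for all real z; R = ∞.

(−∞, ∞)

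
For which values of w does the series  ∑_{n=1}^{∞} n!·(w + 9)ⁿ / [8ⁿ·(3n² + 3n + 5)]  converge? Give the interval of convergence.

Apply the ratio test: |a_{n+1}| / |a_n| = (n+1) · 1/8 · (3n² + 3n + 5)/(3(n+1)² + 3(n+1) + 5), which tends to ∞ as n → ∞.
Since the ratio → ∞, the series diverges for every w ≠ -9, and R = 0.

{-9}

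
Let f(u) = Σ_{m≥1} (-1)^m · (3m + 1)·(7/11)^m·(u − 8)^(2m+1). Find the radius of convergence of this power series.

By the ratio test, |a_{m+1}/a_m| = [(3(m+1) + 1)/(3m + 1)] · 7/11 → 7/11.
Since the exponent of (u − 8) increases by 2 each term, convergence requires |u − 8|² < 11/7, hence R = √77/7.

R = √77/7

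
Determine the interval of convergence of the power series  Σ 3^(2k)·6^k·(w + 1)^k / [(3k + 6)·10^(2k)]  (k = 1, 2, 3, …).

[-77/27, 23/27)

Ratio test: |a_{k+1}/a_k| = [(3k + 6)/(3(k+1) + 6)] · 9·6/100 → 27/50 as k → ∞.
The series converges when 27/50 · |w + 1| < 1, giving R = 50/27.
Check w = 23/27: the terms behave like c/k; limit comparison with the harmonic series gives divergence.
At w = -77/27: the terms alternate in sign and decrease monotonically to 0 in absolute value (size ~ c/k), so the alternating series test gives convergence.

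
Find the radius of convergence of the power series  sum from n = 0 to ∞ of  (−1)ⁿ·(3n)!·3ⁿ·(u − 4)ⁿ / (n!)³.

R = 1/81

By the ratio test, |a_{n+1}/a_n| = (3n+1)·(3n+2)·(3n+3)/(n+1)³ · 3 → 81.
Hence the series converges for |u − 4| < 1/(81) = 1/81, so the radius of convergence is 1/81.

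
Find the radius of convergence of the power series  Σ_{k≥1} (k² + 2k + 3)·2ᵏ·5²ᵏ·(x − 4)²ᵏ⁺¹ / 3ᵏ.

By the ratio test, |a_{k+1}/a_k| = [((k+1)² + 2(k+1) + 3)/(k² + 2k + 3)] · 2·25/3 → 50/3.
Since the exponent of (x − 4) increases by 2 each term, convergence requires |x − 4|² < 3/50, hence R = √6/10.

R = √6/10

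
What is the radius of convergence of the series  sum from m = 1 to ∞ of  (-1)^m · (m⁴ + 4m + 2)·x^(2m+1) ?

R = 1

Ratio test: |a_{m+1}/a_m| = ((m+1)⁴ + 4(m+1) + 2)/(m⁴ + 4m + 2) → 1 as m → ∞.
Writing y = x², the series in y has radius 1, so |x| < √(1) = 1 and R = 1.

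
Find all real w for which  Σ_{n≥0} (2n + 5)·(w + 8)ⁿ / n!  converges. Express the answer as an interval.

(−∞, ∞)

The ratio of consecutive coefficients is (2(n+1) + 5)/(2n + 5) · 1/(n+1) → 0.
Since the limit is 0 < 1 for every w, the series converges on all of ℝ and R = ∞.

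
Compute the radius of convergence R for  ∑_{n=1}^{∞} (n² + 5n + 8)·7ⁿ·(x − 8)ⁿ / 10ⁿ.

R = 10/7

Apply the ratio test: |a_{n+1}| / |a_n| = [((n+1)² + 5(n+1) + 8)/(n² + 5n + 8)] · 7/10, which tends to 7/10 as n → ∞.
Hence the series converges for |x − 8| < 1/(7/10) = 10/7, so the radius of convergence is 10/7.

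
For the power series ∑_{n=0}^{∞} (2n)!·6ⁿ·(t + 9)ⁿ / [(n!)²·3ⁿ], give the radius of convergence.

The ratio of consecutive coefficients is (2n+1)·(2n+2)/(n+1)² · 6/3 → 8.
The series converges when 8 · |t + 9| < 1, giving R = 1/8.

R = 1/8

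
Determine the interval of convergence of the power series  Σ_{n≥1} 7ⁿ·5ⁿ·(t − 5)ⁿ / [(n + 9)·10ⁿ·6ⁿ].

By the ratio test, |a_{n+1}/a_n| = [(n + 9)/((n+1) + 9)] · 7·5/(10·6) → 7/12.
Hence the series converges for |t − 5| < 1/(7/12) = 12/7, so the radius of convergence is 12/7.
Endpoint t = 47/7: the terms are asymptotic to a nonzero constant times 1/n, so the series diverges by limit comparison with Σ 1/n.
Check t = 23/7: the terms alternate in sign and decrease monotonically to 0 in absolute value (size ~ c/n), so the alternating series test gives convergence.

[23/7, 47/7)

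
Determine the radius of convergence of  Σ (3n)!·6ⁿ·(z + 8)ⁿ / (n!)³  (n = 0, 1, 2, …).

R = 1/162

The ratio of consecutive coefficients is (3n+1)·(3n+2)·(3n+3)/(n+1)³ · 6 → 162.
Thus R = 1/(162) = 1/162.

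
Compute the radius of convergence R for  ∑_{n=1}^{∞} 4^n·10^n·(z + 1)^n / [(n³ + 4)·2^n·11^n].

R = 11/20

Apply the ratio test: |a_{n+1}| / |a_n| = [(n³ + 4)/((n+1)³ + 4)] · 4·10/(2·11), which tends to 20/11 as n → ∞.
The series converges when 20/11 · |z + 1| < 1, giving R = 11/20.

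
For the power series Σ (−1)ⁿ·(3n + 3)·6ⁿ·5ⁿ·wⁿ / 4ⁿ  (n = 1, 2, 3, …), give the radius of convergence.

R = 2/15

Apply the ratio test: |a_{n+1}| / |a_n| = [(3(n+1) + 3)/(3n + 3)] · 6·5/4, which tends to 15/2 as n → ∞.
Convergence for |w| · 15/2 < 1, i.e. |w| < 2/15. So R = 2/15.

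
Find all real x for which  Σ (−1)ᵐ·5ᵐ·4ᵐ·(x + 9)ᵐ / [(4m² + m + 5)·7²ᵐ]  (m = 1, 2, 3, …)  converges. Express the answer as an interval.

The ratio of consecutive coefficients is [(4m² + m + 5)/(4(m+1)² + (m+1) + 5)] · 5·4/49 → 20/49.
Hence the series converges for |x + 9| < 1/(20/49) = 49/20, so the radius of convergence is 49/20.
At x = -131/20: the terms are on the order of 1/m², so the series converges absolutely by comparison with the p-series (p = 2 > 1).
At x = -229/20: absolute convergence follows by limit comparison with Σ 1/m².

[-229/20, -131/20]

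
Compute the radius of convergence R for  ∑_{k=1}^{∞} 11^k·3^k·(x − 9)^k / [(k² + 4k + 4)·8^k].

R = 8/33

By the ratio test, |a_{k+1}/a_k| = [(k² + 4k + 4)/((k+1)² + 4(k+1) + 4)] · 11·3/8 → 33/8.
Thus R = 1/(33/8) = 8/33.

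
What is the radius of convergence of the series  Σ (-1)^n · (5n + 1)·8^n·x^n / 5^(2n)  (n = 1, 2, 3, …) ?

Ratio test: |a_{n+1}/a_n| = [(5(n+1) + 1)/(5n + 1)] · 8/25 → 8/25 as n → ∞.
Hence the series converges for |x| < 1/(8/25) = 25/8, so the radius of convergence is 25/8.

R = 25/8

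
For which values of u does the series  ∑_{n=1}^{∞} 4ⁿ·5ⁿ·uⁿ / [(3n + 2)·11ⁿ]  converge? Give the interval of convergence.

[-11/20, 11/20)

Apply the ratio test: |a_{n+1}| / |a_n| = [(3n + 2)/(3(n+1) + 2)] · 4·5/11, which tends to 20/11 as n → ∞.
Convergence for |u| · 20/11 < 1, i.e. |u| < 11/20. So R = 11/20.
Endpoint u = 11/20: comparison with the harmonic series Σ 1/n shows the series diverges.
When u = -11/20, convergence follows from the alternating series test (terms decrease monotonically to 0).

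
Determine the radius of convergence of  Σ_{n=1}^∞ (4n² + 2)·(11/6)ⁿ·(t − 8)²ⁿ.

The ratio of consecutive coefficients is [(4(n+1)² + 2)/(4n² + 2)] · 11/6 → 11/6.
Since the exponent of (t − 8) increases by 2 each term, convergence requires |t − 8|² < 6/11, hence R = √66/11.

R = √66/11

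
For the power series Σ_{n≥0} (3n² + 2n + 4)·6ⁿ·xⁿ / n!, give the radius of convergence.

R = ∞

By the ratio test, |a_{n+1}/a_n| = (3(n+1)² + 2(n+1) + 4)/(3n² + 2n + 4) · 6 · 1/(n+1) → 0.
The ratio tends to 0 regardless of x, hence R = ∞.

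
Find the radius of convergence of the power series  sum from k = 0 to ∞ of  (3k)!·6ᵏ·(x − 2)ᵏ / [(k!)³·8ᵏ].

Ratio test: |a_{k+1}/a_k| = (3k+1)·(3k+2)·(3k+3)/(k+1)³ · 6/8 → 81/4 as k → ∞.
Convergence for |x − 2| · 81/4 < 1, i.e. |x − 2| < 4/81. So R = 4/81.

R = 4/81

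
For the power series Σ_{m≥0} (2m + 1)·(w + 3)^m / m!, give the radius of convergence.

The ratio of consecutive coefficients is (2(m+1) + 1)/(2m + 1) · 1/(m+1) → 0.
The limit is 0, so the series converges for all w; R = ∞.

R = ∞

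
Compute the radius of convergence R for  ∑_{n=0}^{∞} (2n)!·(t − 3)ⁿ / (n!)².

R = 1/4

Apply the ratio test: |a_{n+1}| / |a_n| = (2n+1)·(2n+2)/(n+1)², which tends to 4 as n → ∞.
Convergence for |t − 3| · 4 < 1, i.e. |t − 3| < 1/4. So R = 1/4.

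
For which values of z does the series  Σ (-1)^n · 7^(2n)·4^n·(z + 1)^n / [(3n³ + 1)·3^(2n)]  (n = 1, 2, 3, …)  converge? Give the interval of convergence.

[-205/196, -187/196]

By the ratio test, |a_{n+1}/a_n| = [(3n³ + 1)/(3(n+1)³ + 1)] · 49·4/9 → 196/9.
Hence the series converges for |z + 1| < 1/(196/9) = 9/196, so the radius of convergence is 9/196.
When z = -187/196, the series is dominated by a constant times Σ 1/n³, which converges (p = 3 > 1).
At z = -205/196: absolute convergence follows by limit comparison with Σ 1/n³.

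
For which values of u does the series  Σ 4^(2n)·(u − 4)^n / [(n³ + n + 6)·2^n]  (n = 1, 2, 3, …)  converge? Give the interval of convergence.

By the ratio test, |a_{n+1}/a_n| = [(n³ + n + 6)/((n+1)³ + (n+1) + 6)] · 16/2 → 8.
Hence the series converges for |u − 4| < 1/(8) = 1/8, so the radius of convergence is 1/8.
At u = 33/8: the terms are on the order of 1/n³, so the series converges absolutely by comparison with the p-series (p = 3 > 1).
Check u = 31/8: absolute convergence follows by limit comparison with Σ 1/n³.

[31/8, 33/8]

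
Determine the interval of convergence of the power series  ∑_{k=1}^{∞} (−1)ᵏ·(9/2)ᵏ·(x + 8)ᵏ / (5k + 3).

The ratio of consecutive coefficients is [(5k + 3)/(5(k+1) + 3)] · 9/2 → 9/2.
Hence the series converges for |x + 8| < 1/(9/2) = 2/9, so the radius of convergence is 2/9.
At x = -70/9: the terms alternate in sign and decrease monotonically to 0 in absolute value (size ~ c/k), so the alternating series test gives convergence.
Check x = -74/9: the terms are asymptotic to a nonzero constant times 1/k, so the series diverges by limit comparison with Σ 1/k.

(-74/9, -70/9]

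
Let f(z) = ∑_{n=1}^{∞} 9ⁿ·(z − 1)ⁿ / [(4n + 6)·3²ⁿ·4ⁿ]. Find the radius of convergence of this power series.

Ratio test: |a_{n+1}/a_n| = [(4n + 6)/(4(n+1) + 6)] · 9/(9·4) → 1/4 as n → ∞.
Thus R = 1/(1/4) = 4.

R = 4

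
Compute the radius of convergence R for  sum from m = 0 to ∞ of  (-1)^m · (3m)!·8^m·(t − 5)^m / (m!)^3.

Apply the ratio test: |a_{m+1}| / |a_m| = (3m+1)·(3m+2)·(3m+3)/(m+1)³ · 8, which tends to 216 as m → ∞.
Thus R = 1/(216) = 1/216.

R = 1/216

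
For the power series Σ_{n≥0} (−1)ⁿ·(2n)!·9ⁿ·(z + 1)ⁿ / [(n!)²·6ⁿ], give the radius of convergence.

By the ratio test, |a_{n+1}/a_n| = (2n+1)·(2n+2)/(n+1)² · 9/6 → 6.
The series converges when 6 · |z + 1| < 1, giving R = 1/6.

R = 1/6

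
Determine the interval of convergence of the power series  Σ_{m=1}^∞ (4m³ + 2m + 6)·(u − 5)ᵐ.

(4, 6)

By the ratio test, |a_{m+1}/a_m| = (4(m+1)³ + 2(m+1) + 6)/(4m³ + 2m + 6) → 1.
So the series converges when |u − 5| < 1 and diverges when |u − 5| > 1; R = 1.
Endpoint u = 6: the m-th term does not approach 0; divergence by the term test.
Check u = 4: the m-th term does not approach 0; divergence by the term test.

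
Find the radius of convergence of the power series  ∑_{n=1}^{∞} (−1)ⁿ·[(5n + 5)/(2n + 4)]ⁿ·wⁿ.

By the Cauchy root test, |a_n|^(1/n) = (5n + 5)/(2n + 4) → 5/2.
Thus R = 1/(5/2) = 2/5.

R = 2/5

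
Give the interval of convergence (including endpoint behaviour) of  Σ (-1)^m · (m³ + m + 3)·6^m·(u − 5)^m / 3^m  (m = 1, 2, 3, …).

(9/2, 11/2)

Apply the ratio test: |a_{m+1}| / |a_m| = [((m+1)³ + (m+1) + 3)/(m³ + m + 3)] · 6/3, which tends to 2 as m → ∞.
The series converges when 2 · |u − 5| < 1, giving R = 1/2.
At u = 11/2: the terms do not tend to 0, so the series diverges.
Endpoint u = 9/2: the terms have absolute value of order m³, which does not tend to 0, so the series diverges by the divergence test.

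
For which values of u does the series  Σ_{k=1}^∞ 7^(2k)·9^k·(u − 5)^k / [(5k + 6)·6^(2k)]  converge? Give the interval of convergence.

Ratio test: |a_{k+1}/a_k| = [(5k + 6)/(5(k+1) + 6)] · 49·9/36 → 49/4 as k → ∞.
Thus R = 1/(49/4) = 4/49.
When u = 249/49, the terms are asymptotic to a nonzero constant times 1/k, so the series diverges by limit comparison with Σ 1/k.
At u = 241/49: an alternating series whose terms decrease to 0 in absolute value, so it converges by the Leibniz criterion.

[241/49, 249/49)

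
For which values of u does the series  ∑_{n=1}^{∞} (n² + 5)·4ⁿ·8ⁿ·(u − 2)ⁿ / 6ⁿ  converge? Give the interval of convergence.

The ratio of consecutive coefficients is [((n+1)² + 5)/(n² + 5)] · 4·8/6 → 16/3.
Thus R = 1/(16/3) = 3/16.
At u = 35/16: the terms do not tend to 0, so the series diverges.
When u = 29/16, the n-th term does not approach 0; divergence by the term test.

(29/16, 35/16)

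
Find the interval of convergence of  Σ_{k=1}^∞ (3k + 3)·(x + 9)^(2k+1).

Ratio test: |a_{k+1}/a_k| = (3(k+1) + 3)/(3k + 3) → 1 as k → ∞.
Since the exponent of (x + 9) increases by 2 each term, convergence requires |x + 9|² < 1, hence R = 1.
Check x = -8: the terms have absolute value of order k, which does not tend to 0, so the series diverges by the divergence test.
Endpoint x = -10: the terms have absolute value of order k, which does not tend to 0, so the series diverges by the divergence test.

(-10, -8)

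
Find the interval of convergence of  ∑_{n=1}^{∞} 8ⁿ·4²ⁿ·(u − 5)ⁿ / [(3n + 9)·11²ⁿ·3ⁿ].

Ratio test: |a_{n+1}/a_n| = [(3n + 9)/(3(n+1) + 9)] · 8·16/(121·3) → 128/363 as n → ∞.
Convergence for |u − 5| · 128/363 < 1, i.e. |u − 5| < 363/128. So R = 363/128.
Endpoint u = 1003/128: comparison with the harmonic series Σ 1/n shows the series diverges.
At u = 277/128: an alternating series whose terms decrease to 0 in absolute value, so it converges by the Leibniz criterion.

[277/128, 1003/128)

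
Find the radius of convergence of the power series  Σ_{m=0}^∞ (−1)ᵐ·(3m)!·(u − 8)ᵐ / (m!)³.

Ratio test: |a_{m+1}/a_m| = (3m+1)·(3m+2)·(3m+3)/(m+1)³ → 27 as m → ∞.
Hence the series converges for |u − 8| < 1/(27) = 1/27, so the radius of convergence is 1/27.

R = 1/27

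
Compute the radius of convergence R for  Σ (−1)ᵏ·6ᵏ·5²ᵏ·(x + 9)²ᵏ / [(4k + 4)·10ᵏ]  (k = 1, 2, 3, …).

R = √15/15

The ratio of consecutive coefficients is [(4k + 4)/(4(k+1) + 4)] · 6·25/10 → 15.
Since the exponent of (x + 9) increases by 2 each term, convergence requires |x + 9|² < 1/15, hence R = √15/15.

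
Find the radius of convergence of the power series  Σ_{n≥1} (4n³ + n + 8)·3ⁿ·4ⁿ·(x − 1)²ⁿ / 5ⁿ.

R = √15/6

The ratio of consecutive coefficients is [(4(n+1)³ + (n+1) + 8)/(4n³ + n + 8)] · 3·4/5 → 12/5.
Since the exponent of (x − 1) increases by 2 each term, convergence requires |x − 1|² < 5/12, hence R = √15/6.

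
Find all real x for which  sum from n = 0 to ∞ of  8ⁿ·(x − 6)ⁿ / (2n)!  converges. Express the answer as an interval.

(−∞, ∞)

Apply the ratio test: |a_{n+1}| / |a_n| = 8 · 1/[(2n+1)·(2n+2)], which tends to 0 as n → ∞.
The limit is 0, so the series converges for all x; R = ∞.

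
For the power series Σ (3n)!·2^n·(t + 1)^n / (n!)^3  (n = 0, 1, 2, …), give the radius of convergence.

R = 1/54

The ratio of consecutive coefficients is (3n+1)·(3n+2)·(3n+3)/(n+1)³ · 2 → 54.
The series converges when 54 · |t + 1| < 1, giving R = 1/54.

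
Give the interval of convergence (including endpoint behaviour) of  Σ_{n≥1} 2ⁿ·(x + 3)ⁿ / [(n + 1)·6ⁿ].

By the ratio test, |a_{n+1}/a_n| = [(n + 1)/((n+1) + 1)] · 2/6 → 1/3.
Convergence for |x + 3| · 1/3 < 1, i.e. |x + 3| < 3. So R = 3.
Check x = 0: comparison with the harmonic series Σ 1/n shows the series diverges.
When x = -6, the terms alternate in sign and decrease monotonically to 0 in absolute value (size ~ c/n), so the alternating series test gives convergence.

[-6, 0)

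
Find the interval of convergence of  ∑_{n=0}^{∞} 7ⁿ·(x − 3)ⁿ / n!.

(−∞, ∞)

Ratio test: |a_{n+1}/a_n| = 7 · 1/(n+1) → 0 as n → ∞.
The limit is 0, so the series converges for all x; R = ∞.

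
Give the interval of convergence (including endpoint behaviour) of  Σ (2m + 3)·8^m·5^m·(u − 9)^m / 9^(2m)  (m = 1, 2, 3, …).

The ratio of consecutive coefficients is [(2(m+1) + 3)/(2m + 3)] · 8·5/81 → 40/81.
Hence the series converges for |u − 9| < 1/(40/81) = 81/40, so the radius of convergence is 81/40.
At u = 441/40: the m-th term does not approach 0; divergence by the term test.
At u = 279/40: the m-th term does not approach 0; divergence by the term test.

(279/40, 441/40)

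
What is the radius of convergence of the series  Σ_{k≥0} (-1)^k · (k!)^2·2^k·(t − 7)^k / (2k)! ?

R = 2

By the ratio test, |a_{k+1}/a_k| = (k+1)²/[(2k+1)·(2k+2)] · 2 → 1/2.
The series converges when 1/2 · |t − 7| < 1, giving R = 2.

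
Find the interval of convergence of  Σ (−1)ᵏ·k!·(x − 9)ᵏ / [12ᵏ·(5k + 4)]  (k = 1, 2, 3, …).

Ratio test: |a_{k+1}/a_k| = (k+1) · 1/12 · (5k + 4)/(5(k+1) + 4) → ∞ as k → ∞.
The ratio grows without bound, so the series diverges whenever (x − 9) ≠ 0; it converges only at x = 9. R = 0.

{9}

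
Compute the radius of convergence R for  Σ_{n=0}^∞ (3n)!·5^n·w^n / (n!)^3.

R = 1/135

Apply the ratio test: |a_{n+1}| / |a_n| = (3n+1)·(3n+2)·(3n+3)/(n+1)³ · 5, which tends to 135 as n → ∞.
Convergence for |w| · 135 < 1, i.e. |w| < 1/135. So R = 1/135.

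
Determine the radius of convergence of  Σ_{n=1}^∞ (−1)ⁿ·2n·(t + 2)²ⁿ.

The ratio of consecutive coefficients is 2(n+1)/2n → 1.
Successive powers of (t + 2) differ by 2, so the series converges when |t + 2|² · 1 < 1, i.e. |t + 2| < √(1) = 1. So R = 1.

R = 1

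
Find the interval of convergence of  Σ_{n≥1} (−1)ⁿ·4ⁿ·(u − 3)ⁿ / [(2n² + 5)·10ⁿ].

[1/2, 11/2]

The ratio of consecutive coefficients is [(2n² + 5)/(2(n+1)² + 5)] · 4/10 → 2/5.
Hence the series converges for |u − 3| < 1/(2/5) = 5/2, so the radius of convergence is 5/2.
At u = 11/2: the terms are on the order of 1/n², so the series converges absolutely by comparison with the p-series (p = 2 > 1).
Check u = 1/2: absolute convergence follows by limit comparison with Σ 1/n².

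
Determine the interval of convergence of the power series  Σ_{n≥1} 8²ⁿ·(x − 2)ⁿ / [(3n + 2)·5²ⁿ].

By the ratio test, |a_{n+1}/a_n| = [(3n + 2)/(3(n+1) + 2)] · 64/25 → 64/25.
Convergence for |x − 2| · 64/25 < 1, i.e. |x − 2| < 25/64. So R = 25/64.
At x = 153/64: the terms behave like c/n; limit comparison with the harmonic series gives divergence.
Endpoint x = 103/64: the terms alternate in sign and decrease monotonically to 0 in absolute value (size ~ c/n), so the alternating series test gives convergence.

[103/64, 153/64)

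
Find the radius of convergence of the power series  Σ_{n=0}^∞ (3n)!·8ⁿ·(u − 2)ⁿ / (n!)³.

Ratio test: |a_{n+1}/a_n| = (3n+1)·(3n+2)·(3n+3)/(n+1)³ · 8 → 216 as n → ∞.
Thus R = 1/(216) = 1/216.

R = 1/216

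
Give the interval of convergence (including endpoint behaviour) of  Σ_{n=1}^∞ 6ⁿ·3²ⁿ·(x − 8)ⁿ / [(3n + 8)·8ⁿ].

[212/27, 220/27)

Ratio test: |a_{n+1}/a_n| = [(3n + 8)/(3(n+1) + 8)] · 6·9/8 → 27/4 as n → ∞.
Hence the series converges for |x − 8| < 1/(27/4) = 4/27, so the radius of convergence is 4/27.
At x = 220/27: comparison with the harmonic series Σ 1/n shows the series diverges.
Endpoint x = 212/27: an alternating series whose terms decrease to 0 in absolute value, so it converges by the Leibniz criterion.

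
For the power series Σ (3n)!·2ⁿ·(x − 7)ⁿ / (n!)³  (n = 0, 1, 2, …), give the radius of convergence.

Apply the ratio test: |a_{n+1}| / |a_n| = (3n+1)·(3n+2)·(3n+3)/(n+1)³ · 2, which tends to 54 as n → ∞.
Hence the series converges for |x − 7| < 1/(54) = 1/54, so the radius of convergence is 1/54.

R = 1/54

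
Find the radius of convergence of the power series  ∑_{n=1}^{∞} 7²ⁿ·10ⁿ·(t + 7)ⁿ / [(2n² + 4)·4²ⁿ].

Ratio test: |a_{n+1}/a_n| = [(2n² + 4)/(2(n+1)² + 4)] · 49·10/16 → 245/8 as n → ∞.
Convergence for |t + 7| · 245/8 < 1, i.e. |t + 7| < 8/245. So R = 8/245.

R = 8/245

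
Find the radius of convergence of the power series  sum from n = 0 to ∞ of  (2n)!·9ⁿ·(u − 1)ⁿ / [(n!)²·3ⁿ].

By the ratio test, |a_{n+1}/a_n| = (2n+1)·(2n+2)/(n+1)² · 9/3 → 12.
The series converges when 12 · |u − 1| < 1, giving R = 1/12.

R = 1/12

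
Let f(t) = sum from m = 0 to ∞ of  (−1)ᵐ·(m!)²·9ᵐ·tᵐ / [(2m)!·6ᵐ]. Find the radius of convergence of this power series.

R = 8/3

The ratio of consecutive coefficients is (m+1)²/[(2m+1)·(2m+2)] · 9/6 → 3/8.
The series converges when 3/8 · |t| < 1, giving R = 8/3.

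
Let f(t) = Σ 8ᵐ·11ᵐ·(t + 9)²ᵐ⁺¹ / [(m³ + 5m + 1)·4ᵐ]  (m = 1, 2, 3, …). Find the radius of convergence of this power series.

Apply the ratio test: |a_{m+1}| / |a_m| = [(m³ + 5m + 1)/((m+1)³ + 5(m+1) + 1)] · 8·11/4, which tends to 22 as m → ∞.
Since the exponent of (t + 9) increases by 2 each term, convergence requires |t + 9|² < 1/22, hence R = √22/22.

R = √22/22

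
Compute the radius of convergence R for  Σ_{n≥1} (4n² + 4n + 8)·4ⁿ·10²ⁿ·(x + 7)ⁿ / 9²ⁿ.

R = 81/400

Apply the ratio test: |a_{n+1}| / |a_n| = [(4(n+1)² + 4(n+1) + 8)/(4n² + 4n + 8)] · 4·100/81, which tends to 400/81 as n → ∞.
Thus R = 1/(400/81) = 81/400.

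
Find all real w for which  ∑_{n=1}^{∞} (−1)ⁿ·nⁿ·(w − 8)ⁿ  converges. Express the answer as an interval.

By the Cauchy root test, |a_n|^(1/n) = n → ∞.
The root grows without bound, so R = 0 (convergence only at w = 8).

{8}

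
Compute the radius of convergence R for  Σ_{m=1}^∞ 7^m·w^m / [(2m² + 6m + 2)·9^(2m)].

R = 81/7

Apply the ratio test: |a_{m+1}| / |a_m| = [(2m² + 6m + 2)/(2(m+1)² + 6(m+1) + 2)] · 7/81, which tends to 7/81 as m → ∞.
Thus R = 1/(7/81) = 81/7.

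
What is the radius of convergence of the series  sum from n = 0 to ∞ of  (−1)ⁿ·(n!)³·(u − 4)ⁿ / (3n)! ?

R = 27

The ratio of consecutive coefficients is (n+1)³/[(3n+1)·(3n+2)·(3n+3)] → 1/27.
Convergence for |u − 4| · 1/27 < 1, i.e. |u − 4| < 27. So R = 27.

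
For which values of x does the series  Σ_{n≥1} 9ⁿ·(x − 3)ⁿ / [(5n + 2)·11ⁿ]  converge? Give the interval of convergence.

By the ratio test, |a_{n+1}/a_n| = [(5n + 2)/(5(n+1) + 2)] · 9/11 → 9/11.
Thus R = 1/(9/11) = 11/9.
When x = 38/9, the terms behave like c/n; limit comparison with the harmonic series gives divergence.
At x = 16/9: convergence follows from the alternating series test (terms decrease monotonically to 0).

[16/9, 38/9)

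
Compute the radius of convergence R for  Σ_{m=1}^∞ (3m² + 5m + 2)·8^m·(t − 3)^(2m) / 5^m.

Ratio test: |a_{m+1}/a_m| = [(3(m+1)² + 5(m+1) + 2)/(3m² + 5m + 2)] · 8/5 → 8/5 as m → ∞.
Successive powers of (t − 3) differ by 2, so the series converges when |t − 3|² · 8/5 < 1, i.e. |t − 3| < √(5/8). So R = √10/4.

R = √10/4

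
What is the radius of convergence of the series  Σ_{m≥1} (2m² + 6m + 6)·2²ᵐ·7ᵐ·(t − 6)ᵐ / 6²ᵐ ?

R = 9/7

The ratio of consecutive coefficients is [(2(m+1)² + 6(m+1) + 6)/(2m² + 6m + 6)] · 4·7/36 → 7/9.
Hence the series converges for |t − 6| < 1/(7/9) = 9/7, so the radius of convergence is 9/7.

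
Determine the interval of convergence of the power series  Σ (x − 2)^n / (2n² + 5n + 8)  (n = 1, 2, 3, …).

[1, 3]

By the ratio test, |a_{n+1}/a_n| = (2n² + 5n + 8)/(2(n+1)² + 5(n+1) + 8) → 1.
Hence R = 1.
When x = 3, the terms are on the order of 1/n², so the series converges absolutely by comparison with the p-series (p = 2 > 1).
Check x = 1: the terms are on the order of 1/n², so the series converges absolutely by comparison with the p-series (p = 2 > 1).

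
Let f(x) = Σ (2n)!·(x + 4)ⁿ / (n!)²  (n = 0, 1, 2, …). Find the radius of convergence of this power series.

R = 1/4

By the ratio test, |a_{n+1}/a_n| = (2n+1)·(2n+2)/(n+1)² → 4.
Hence the series converges for |x + 4| < 1/(4) = 1/4, so the radius of convergence is 1/4.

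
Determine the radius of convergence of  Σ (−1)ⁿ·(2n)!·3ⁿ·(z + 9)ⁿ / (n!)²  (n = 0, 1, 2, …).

The ratio of consecutive coefficients is (2n+1)·(2n+2)/(n+1)² · 3 → 12.
Thus R = 1/(12) = 1/12.

R = 1/12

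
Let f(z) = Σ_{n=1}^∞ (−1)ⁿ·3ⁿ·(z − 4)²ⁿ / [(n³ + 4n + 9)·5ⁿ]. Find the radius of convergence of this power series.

R = √15/3

Ratio test: |a_{n+1}/a_n| = [(n³ + 4n + 9)/((n+1)³ + 4(n+1) + 9)] · 3/5 → 3/5 as n → ∞.
Since the exponent of (z − 4) increases by 2 each term, convergence requires |z − 4|² < 5/3, hence R = √15/3.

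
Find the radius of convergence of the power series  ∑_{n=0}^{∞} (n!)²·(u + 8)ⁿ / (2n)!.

Apply the ratio test: |a_{n+1}| / |a_n| = (n+1)²/[(2n+1)·(2n+2)], which tends to 1/4 as n → ∞.
The series converges when 1/4 · |u + 8| < 1, giving R = 4.

R = 4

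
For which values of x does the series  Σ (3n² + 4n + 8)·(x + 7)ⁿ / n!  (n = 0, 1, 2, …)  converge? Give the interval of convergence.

By the ratio test, |a_{n+1}/a_n| = (3(n+1)² + 4(n+1) + 8)/(3n² + 4n + 8) · 1/(n+1) → 0.
The limit is 0, so the series converges for all x; R = ∞.

(−∞, ∞)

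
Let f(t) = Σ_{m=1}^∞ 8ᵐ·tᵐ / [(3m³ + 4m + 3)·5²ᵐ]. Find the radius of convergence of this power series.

The ratio of consecutive coefficients is [(3m³ + 4m + 3)/(3(m+1)³ + 4(m+1) + 3)] · 8/25 → 8/25.
Hence the series converges for |t| < 1/(8/25) = 25/8, so the radius of convergence is 25/8.

R = 25/8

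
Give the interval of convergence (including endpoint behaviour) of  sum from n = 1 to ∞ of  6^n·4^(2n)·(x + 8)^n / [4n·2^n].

[-385/48, -383/48)

Apply the ratio test: |a_{n+1}| / |a_n| = [4n/4(n+1)] · 6·16/2, which tends to 48 as n → ∞.
Hence the series converges for |x + 8| < 1/(48) = 1/48, so the radius of convergence is 1/48.
Check x = -383/48: the terms are asymptotic to a nonzero constant times 1/n, so the series diverges by limit comparison with Σ 1/n.
Endpoint x = -385/48: convergence follows from the alternating series test (terms decrease monotonically to 0).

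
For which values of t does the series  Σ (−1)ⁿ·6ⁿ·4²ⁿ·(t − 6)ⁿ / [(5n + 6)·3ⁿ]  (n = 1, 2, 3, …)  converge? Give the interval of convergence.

(191/32, 193/32]

Ratio test: |a_{n+1}/a_n| = [(5n + 6)/(5(n+1) + 6)] · 6·16/3 → 32 as n → ∞.
Convergence for |t − 6| · 32 < 1, i.e. |t − 6| < 1/32. So R = 1/32.
When t = 193/32, the terms alternate in sign and decrease monotonically to 0 in absolute value (size ~ c/n), so the alternating series test gives convergence.
When t = 191/32, the terms behave like c/n; limit comparison with the harmonic series gives divergence.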